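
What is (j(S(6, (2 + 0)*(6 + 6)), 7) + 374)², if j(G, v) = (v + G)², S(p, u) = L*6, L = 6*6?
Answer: 2510310609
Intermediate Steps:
L = 36
S(p, u) = 216 (S(p, u) = 36*6 = 216)
j(G, v) = (G + v)²
(j(S(6, (2 + 0)*(6 + 6)), 7) + 374)² = ((216 + 7)² + 374)² = (223² + 374)² = (49729 + 374)² = 50103² = 2510310609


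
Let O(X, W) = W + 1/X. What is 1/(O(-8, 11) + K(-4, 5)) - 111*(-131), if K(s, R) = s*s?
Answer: 3126323/215 ≈ 14541.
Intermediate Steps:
K(s, R) = s²
1/(O(-8, 11) + K(-4, 5)) - 111*(-131) = 1/((11 + 1/(-8)) + (-4)²) - 111*(-131) = 1/((11 - ⅛) + 16) + 14541 = 1/(87/8 + 16) + 14541 = 1/(215/8) + 14541 = 8/215 + 14541 = 3126323/215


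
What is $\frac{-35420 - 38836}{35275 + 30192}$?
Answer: $- \frac{4368}{3851} \approx -1.1343$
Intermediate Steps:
$\frac{-35420 - 38836}{35275 + 30192} = - \frac{74256}{65467} = \left(-74256\right) \frac{1}{65467} = - \frac{4368}{3851}$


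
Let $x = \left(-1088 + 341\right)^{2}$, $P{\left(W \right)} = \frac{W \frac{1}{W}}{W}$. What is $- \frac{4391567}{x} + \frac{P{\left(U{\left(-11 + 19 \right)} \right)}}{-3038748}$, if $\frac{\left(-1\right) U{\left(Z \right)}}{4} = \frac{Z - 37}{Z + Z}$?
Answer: $- \frac{32250091661450}{4097817770769} \approx -7.8701$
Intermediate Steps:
$U{\left(Z \right)} = - \frac{2 \left(-37 + Z\right)}{Z}$ ($U{\left(Z \right)} = - 4 \frac{Z - 37}{Z + Z} = - 4 \frac{-37 + Z}{2 Z} = - \frac{2 \left(-37 + Z\right)}{Z}$)
$P{\left(W \right)} = \frac{1}{W}$ ($P{\left(W \right)} = 1 \frac{1}{W} = \frac{1}{W}$)
$x = 558009$ ($x = \left(-747\right)^{2} = 558009$)
$- \frac{4391567}{x} + \frac{P{\left(U{\left(-11 + 19 \right)} \right)}}{-3038748} = - \frac{4391567}{558009} + \frac{1}{\left(-2 + \frac{74}{-11 + 19}\right) \left(-3038748\right)} = \left(-4391567\right) \frac{1}{558009} + \frac{1}{-2 + \frac{74}{8}} \left(- \frac{1}{3038748}\right) = - \frac{4391567}{558009} + \frac{1}{-2 + 74 \cdot \frac{1}{8}} \left(- \frac{1}{3038748}\right) = - \frac{4391567}{558009} + \frac{1}{-2 + \frac{37}{4}} \left(- \frac{1}{3038748}\right) = - \frac{4391567}{558009} + \frac{1}{\frac{29}{4}} \left(- \frac{1}{3038748}\right) = - \frac{4391567}{558009} + \frac{4}{29} \left(- \frac{1}{3038748}\right) = - \frac{4391567}{558009} - \frac{1}{22030923} = - \frac{32250091661450}{4097817770769}$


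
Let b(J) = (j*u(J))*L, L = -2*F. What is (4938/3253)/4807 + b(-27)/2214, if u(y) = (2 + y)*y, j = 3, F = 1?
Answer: -1172585367/641124011 ≈ -1.8290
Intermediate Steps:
u(y) = y*(2 + y)
L = -2 (L = -2*1 = -2)
b(J) = -6*J*(2 + J) (b(J) = (3*(J*(2 + J)))*(-2) = (3*J*(2 + J))*(-2) = -6*J*(2 + J))
(4938/3253)/4807 + b(-27)/2214 = (4938/3253)/4807 - 6*(-27)*(2 - 27)/2214 = (4938*(1/3253))*(1/4807) - 6*(-27)*(-25)*(1/2214) = (4938/3253)*(1/4807) - 4050*1/2214 = 4938/15637171 - 75/41 = -1172585367/641124011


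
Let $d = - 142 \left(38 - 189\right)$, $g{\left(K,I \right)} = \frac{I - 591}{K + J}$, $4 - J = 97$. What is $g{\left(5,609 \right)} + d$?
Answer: $\frac{943439}{44} \approx 21442.0$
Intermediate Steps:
$J = -93$ ($J = 4 - 97 = -93$)
$g{\left(K,I \right)} = \frac{-591 + I}{-93 + K}$ ($g{\left(K,I \right)} = \frac{I - 591}{K - 93} = \frac{-591 + I}{-93 + K}$)
$d = 21442$ ($d = \left(-142\right) \left(-151\right) = 21442$)
$g{\left(5,609 \right)} + d = \frac{-591 + 609}{-93 + 5} + 21442 = \frac{1}{-88} \cdot 18 + 21442 = \left(- \frac{1}{88}\right) 18 + 21442 = - \frac{9}{44} + 21442 = \frac{943439}{44}$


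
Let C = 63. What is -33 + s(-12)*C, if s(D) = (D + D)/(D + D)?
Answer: 30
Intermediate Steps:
s(D) = 1 (s(D) = (2*D)/((2*D)) = (2*D)*(1/(2*D)) = 1)
-33 + s(-12)*C = -33 + 1*63 = -33 + 63 = 30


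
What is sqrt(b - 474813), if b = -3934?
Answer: I*sqrt(478747) ≈ 691.92*I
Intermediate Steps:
sqrt(b - 474813) = sqrt(-3934 - 474813) = sqrt(-478747) = I*sqrt(478747)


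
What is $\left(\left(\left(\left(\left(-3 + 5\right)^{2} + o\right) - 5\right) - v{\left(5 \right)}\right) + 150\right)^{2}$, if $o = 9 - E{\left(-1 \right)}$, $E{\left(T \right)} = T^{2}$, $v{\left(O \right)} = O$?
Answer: $23104$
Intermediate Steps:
$o = 8$ ($o = 9 - \left(-1\right)^{2} = 9 - 1 = 8$)
$\left(\left(\left(\left(\left(-3 + 5\right)^{2} + o\right) - 5\right) - v{\left(5 \right)}\right) + 150\right)^{2} = \left(\left(\left(\left(\left(-3 + 5\right)^{2} + 8\right) - 5\right) - 5\right) + 150\right)^{2} = \left(\left(\left(\left(2^{2} + 8\right) - 5\right) - 5\right) + 150\right)^{2} = \left(\left(\left(\left(4 + 8\right) - 5\right) - 5\right) + 150\right)^{2} = \left(\left(\left(12 - 5\right) - 5\right) + 150\right)^{2} = \left(\left(7 - 5\right) + 150\right)^{2} = \left(2 + 150\right)^{2} = 152^{2} = 23104$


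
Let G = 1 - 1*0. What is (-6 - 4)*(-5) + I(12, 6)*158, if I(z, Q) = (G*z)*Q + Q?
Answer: 12374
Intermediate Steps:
G = 1 (G = 1 + 0 = 1)
I(z, Q) = Q + Q*z (I(z, Q) = (1*z)*Q + Q = z*Q + Q = Q*z + Q = Q + Q*z)
(-6 - 4)*(-5) + I(12, 6)*158 = (-6 - 4)*(-5) + (6*(1 + 12))*158 = -10*(-5) + (6*13)*158 = 50 + 78*158 = 50 + 12324 = 12374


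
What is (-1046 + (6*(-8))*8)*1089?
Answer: -1557270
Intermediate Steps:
(-1046 + (6*(-8))*8)*1089 = (-1046 - 48*8)*1089 = (-1046 - 384)*1089 = -1430*1089 = -1557270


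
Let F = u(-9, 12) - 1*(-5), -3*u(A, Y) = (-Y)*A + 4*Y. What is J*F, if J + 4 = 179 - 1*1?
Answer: -8178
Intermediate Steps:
u(A, Y) = -4*Y/3 + A*Y/3 (u(A, Y) = -((-Y)*A + 4*Y)/3 = -(-A*Y + 4*Y)/3 = -(4*Y - A*Y)/3 = -4*Y/3 + A*Y/3)
F = -47 (F = (1/3)*12*(-4 - 9) - 1*(-5) = (1/3)*12*(-13) + 5 = -52 + 5 = -47)
J = 174 (J = -4 + (179 - 1*1) = -4 + (179 - 1) = -4 + 178 = 174)
J*F = 174*(-47) = -8178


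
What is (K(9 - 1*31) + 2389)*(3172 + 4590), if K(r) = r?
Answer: 18372654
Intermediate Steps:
(K(9 - 1*31) + 2389)*(3172 + 4590) = ((9 - 1*31) + 2389)*(3172 + 4590) = ((9 - 31) + 2389)*7762 = (-22 + 2389)*7762 = 2367*7762 = 18372654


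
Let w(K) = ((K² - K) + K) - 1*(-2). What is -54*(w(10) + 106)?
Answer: -11232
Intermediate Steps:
w(K) = 2 + K² (w(K) = K² + 2 = 2 + K²)
-54*(w(10) + 106) = -54*((2 + 10²) + 106) = -54*((2 + 100) + 106) = -54*(102 + 106) = -54*208 = -11232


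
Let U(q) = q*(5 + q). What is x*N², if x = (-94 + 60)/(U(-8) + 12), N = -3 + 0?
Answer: -17/2 ≈ -8.5000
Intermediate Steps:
N = -3
x = -17/18 (x = (-94 + 60)/(-8*(5 - 8) + 12) = -34/(-8*(-3) + 12) = -34/(24 + 12) = -34/36 = -34*1/36 = -17/18 ≈ -0.94444)
x*N² = -17/18*(-3)² = -17/18*9 = -17/2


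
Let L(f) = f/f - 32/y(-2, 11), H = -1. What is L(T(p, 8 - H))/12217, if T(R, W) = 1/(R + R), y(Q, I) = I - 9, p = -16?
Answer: -15/12217 ≈ -0.0012278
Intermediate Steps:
y(Q, I) = -9 + I
T(R, W) = 1/(2*R)
L(f) = -15 (L(f) = f/f - 32/(-9 + 11) = 1 - 32/2 = 1 - 32*½ = 1 - 16 = -15)
L(T(p, 8 - H))/12217 = -15/12217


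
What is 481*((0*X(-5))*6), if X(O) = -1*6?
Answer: 0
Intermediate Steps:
X(O) = -6
481*((0*X(-5))*6) = 481*((0*(-6))*6) = 481*(0*6) = 481*0 = 0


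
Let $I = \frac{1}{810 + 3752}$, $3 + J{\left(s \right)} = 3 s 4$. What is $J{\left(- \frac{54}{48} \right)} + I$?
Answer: $- \frac{37636}{2281} \approx -16.5$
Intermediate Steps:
$J{\left(s \right)} = -3 + 12 s$ ($J{\left(s \right)} = -3 + 3 s 4 = -3 + 12 s$)
$I = \frac{1}{4562} \approx 0.0002192$
$J{\left(- \frac{54}{48} \right)} + I = \left(-3 + 12 \left(- \frac{54}{48}\right)\right) + \frac{1}{4562} = \left(-3 + 12 \left(\left(-54\right) \frac{1}{48}\right)\right) + \frac{1}{4562} = \left(-3 + 12 \left(- \frac{9}{8}\right)\right) + \frac{1}{4562} = \left(-3 - \frac{27}{2}\right) + \frac{1}{4562} = - \frac{33}{2} + \frac{1}{4562} = - \frac{37636}{2281}$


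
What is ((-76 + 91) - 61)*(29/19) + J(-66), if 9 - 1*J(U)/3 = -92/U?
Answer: -9905/209 ≈ -47.392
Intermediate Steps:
J(U) = 27 + 276/U (J(U) = 27 - (-276)/U = 27 + 276/U)
((-76 + 91) - 61)*(29/19) + J(-66) = ((-76 + 91) - 61)*(29/19) + (27 + 276/(-66)) = (15 - 61)*(29*(1/19)) + (27 + 276*(-1/66)) = -46*29/19 + (27 - 46/11) = -1334/19 + 251/11 = -9905/209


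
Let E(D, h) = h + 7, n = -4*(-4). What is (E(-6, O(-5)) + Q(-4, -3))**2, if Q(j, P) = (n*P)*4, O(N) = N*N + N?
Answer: 27225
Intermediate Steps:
n = 16
O(N) = N + N**2 (O(N) = N**2 + N = N + N**2)
Q(j, P) = 64*P (Q(j, P) = (16*P)*4 = 64*P)
E(D, h) = 7 + h
(E(-6, O(-5)) + Q(-4, -3))**2 = ((7 - 5*(1 - 5)) + 64*(-3))**2 = ((7 - 5*(-4)) - 192)**2 = ((7 + 20) - 192)**2 = (27 - 192)**2 = (-165)**2 = 27225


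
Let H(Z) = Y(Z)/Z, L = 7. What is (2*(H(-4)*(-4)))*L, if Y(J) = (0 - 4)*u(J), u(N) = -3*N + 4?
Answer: -896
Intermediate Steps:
u(N) = 4 - 3*N
Y(J) = -16 + 12*J (Y(J) = (0 - 4)*(4 - 3*J) = -4*(4 - 3*J) = -16 + 12*J)
H(Z) = (-16 + 12*Z)/Z
(2*(H(-4)*(-4)))*L = (2*((12 - 16/(-4))*(-4)))*7 = (2*((12 - 16*(-¼))*(-4)))*7 = (2*((12 + 4)*(-4)))*7 = (2*(16*(-4)))*7 = (2*(-64))*7 = -128*7 = -896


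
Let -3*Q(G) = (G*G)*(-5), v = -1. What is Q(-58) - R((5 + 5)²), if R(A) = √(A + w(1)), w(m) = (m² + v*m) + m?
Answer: 16820/3 - √101 ≈ 5596.6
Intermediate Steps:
w(m) = m² (w(m) = (m² - m) + m = m²)
R(A) = √(1 + A) (R(A) = √(A + 1²) = √(A + 1) = √(1 + A))
Q(G) = 5*G²/3 (Q(G) = -G*G*(-5)/3 = -G²*(-5)/3 = -(-5)*G²/3 = 5*G²/3)
Q(-58) - R((5 + 5)²) = (5/3)*(-58)² - √(1 + (5 + 5)²) = (5/3)*3364 - √(1 + 10²) = 16820/3 - √(1 + 100) = 16820/3 - √101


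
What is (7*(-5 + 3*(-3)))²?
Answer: 9604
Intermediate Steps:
(7*(-5 + 3*(-3)))² = (7*(-5 - 9))² = (7*(-14))² = (-98)² = 9604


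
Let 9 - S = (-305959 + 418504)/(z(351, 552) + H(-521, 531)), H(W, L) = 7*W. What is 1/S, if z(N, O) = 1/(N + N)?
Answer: 2560193/102048327 ≈ 0.025088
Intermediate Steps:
z(N, O) = 1/(2*N)
S = 102048327/2560193 (S = 9 - (-305959 + 418504)/((½)/351 + 7*(-521)) = 9 - 112545/((½)*(1/351) - 3647) = 9 - 112545/(1/702 - 3647) = 9 - 112545/(-2560193/702) = 9 - 112545*(-702)/2560193 = 9 - 1*(-79006590/2560193) = 9 + 79006590/2560193 = 102048327/2560193 ≈ 39.860)
1/S = 1/(102048327/2560193) = 2560193/102048327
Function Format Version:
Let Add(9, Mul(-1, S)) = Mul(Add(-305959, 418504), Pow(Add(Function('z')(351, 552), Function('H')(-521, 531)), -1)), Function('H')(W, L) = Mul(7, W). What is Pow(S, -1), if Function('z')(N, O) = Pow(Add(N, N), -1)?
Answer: Rational(2560193, 102048327) ≈ 0.025088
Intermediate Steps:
Function('z')(N, O) = Mul(Rational(1, 2), Pow(N, -1)) (Function('z')(N, O) = Pow(Mul(2, N), -1) = Mul(Rational(1, 2), Pow(N, -1)))
S = Rational(102048327, 2560193) (S = Add(9, Mul(-1, Mul(Add(-305959, 418504), Pow(Add(Mul(Rational(1, 2), Pow(351, -1)), Mul(7, -521)), -1)))) = Add(9, Mul(-1, Mul(112545, Pow(Add(Mul(Rational(1, 2), Rational(1, 351)), -3647), -1)))) = Add(9, Mul(-1, Mul(112545, Pow(Add(Rational(1, 702), -3647), -1)))) = Add(9, Mul(-1, Mul(112545, Pow(Rational(-2560193, 702), -1)))) = Add(9, Mul(-1, Mul(112545, Rational(-702, 2560193)))) = Add(9, Mul(-1, Rational(-79006590, 2560193))) = Add(9, Rational(79006590, 2560193)) = Rational(102048327, 2560193) ≈ 39.860)
Pow(S, -1) = Pow(Rational(102048327, 2560193), -1) = Rational(2560193, 102048327)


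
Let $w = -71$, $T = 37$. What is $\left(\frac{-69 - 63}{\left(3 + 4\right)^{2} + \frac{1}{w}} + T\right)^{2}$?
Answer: $\frac{3558957649}{3024121} \approx 1176.9$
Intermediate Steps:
$\left(\frac{-69 - 63}{\left(3 + 4\right)^{2} + \frac{1}{w}} + T\right)^{2} = \left(\frac{-69 - 63}{\left(3 + 4\right)^{2} + \frac{1}{-71}} + 37\right)^{2} = \left(- \frac{132}{7^{2} - \frac{1}{71}} + 37\right)^{2} = \left(- \frac{132}{49 - \frac{1}{71}} + 37\right)^{2} = \left(- \frac{132}{\frac{3478}{71}} + 37\right)^{2} = \left(\left(-132\right) \frac{71}{3478} + 37\right)^{2} = \left(- \frac{4686}{1739} + 37\right)^{2} = \left(\frac{59657}{1739}\right)^{2} = \frac{3558957649}{3024121}$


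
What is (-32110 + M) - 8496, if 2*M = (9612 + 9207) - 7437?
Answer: -34915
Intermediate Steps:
M = 5691 (M = ((9612 + 9207) - 7437)/2 = (18819 - 7437)/2 = (½)*11382 = 5691)
(-32110 + M) - 8496 = (-32110 + 5691) - 8496 = -26419 - 8496 = -34915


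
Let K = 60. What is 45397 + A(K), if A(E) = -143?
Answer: 45254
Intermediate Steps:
45397 + A(K) = 45397 - 143 = 45254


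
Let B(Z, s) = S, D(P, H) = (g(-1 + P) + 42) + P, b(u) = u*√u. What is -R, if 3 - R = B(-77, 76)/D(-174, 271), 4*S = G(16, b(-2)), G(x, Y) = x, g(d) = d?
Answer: -925/307 ≈ -3.0130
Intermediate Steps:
b(u) = u^(3/2)
D(P, H) = 41 + 2*P (D(P, H) = ((-1 + P) + 42) + P = (41 + P) + P = 41 + 2*P)
S = 4 (S = (¼)*16 = 4)
B(Z, s) = 4
R = 925/307 (R = 3 - 4/(41 + 2*(-174)) = 3 - 4/(41 - 348) = 3 - 4/(-307) = 3 - 4*(-1)/307 = 3 - 1*(-4/307) = 3 + 4/307 = 925/307 ≈ 3.0130)
-R = -1*925/307 = -925/307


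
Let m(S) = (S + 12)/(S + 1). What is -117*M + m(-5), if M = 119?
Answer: -55699/4 ≈ -13925.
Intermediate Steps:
m(S) = (12 + S)/(1 + S)
-117*M + m(-5) = -117*119 + (12 - 5)/(1 - 5) = -13923 + 7/(-4) = -13923 - ¼*7 = -13923 - 7/4 = -55699/4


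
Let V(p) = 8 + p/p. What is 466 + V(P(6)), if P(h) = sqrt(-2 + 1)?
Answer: 475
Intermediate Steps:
P(h) = I (P(h) = sqrt(-1) = I)
V(p) = 9 (V(p) = 8 + 1 = 9)
466 + V(P(6)) = 466 + 9 = 475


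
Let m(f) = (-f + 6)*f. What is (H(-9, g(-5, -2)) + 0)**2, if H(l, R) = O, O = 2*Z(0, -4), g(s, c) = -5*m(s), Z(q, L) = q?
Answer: 0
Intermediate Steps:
m(f) = f*(6 - f) (m(f) = (6 - f)*f = f*(6 - f))
g(s, c) = -5*s*(6 - s)
O = 0 (O = 2*0 = 0)
H(l, R) = 0
(H(-9, g(-5, -2)) + 0)**2 = (0 + 0)**2 = 0**2 = 0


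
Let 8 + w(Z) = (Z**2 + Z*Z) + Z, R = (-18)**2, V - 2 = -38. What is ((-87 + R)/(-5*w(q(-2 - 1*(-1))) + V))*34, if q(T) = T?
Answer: -8058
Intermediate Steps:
V = -36 (V = 2 - 38 = -36)
R = 324
w(Z) = -8 + Z + 2*Z**2 (w(Z) = -8 + ((Z**2 + Z*Z) + Z) = -8 + ((Z**2 + Z**2) + Z) = -8 + (2*Z**2 + Z) = -8 + (Z + 2*Z**2) = -8 + Z + 2*Z**2)
((-87 + R)/(-5*w(q(-2 - 1*(-1))) + V))*34 = ((-87 + 324)/(-5*(-8 + (-2 - 1*(-1)) + 2*(-2 - 1*(-1))**2) - 36))*34 = (237/(-5*(-8 + (-2 + 1) + 2*(-2 + 1)**2) - 36))*34 = (237/(-5*(-8 - 1 + 2*(-1)**2) - 36))*34 = (237/(-5*(-8 - 1 + 2*1) - 36))*34 = (237/(-5*(-8 - 1 + 2) - 36))*34 = (237/(-5*(-7) - 36))*34 = (237/(35 - 36))*34 = (237/(-1))*34 = (237*(-1))*34 = -237*34 = -8058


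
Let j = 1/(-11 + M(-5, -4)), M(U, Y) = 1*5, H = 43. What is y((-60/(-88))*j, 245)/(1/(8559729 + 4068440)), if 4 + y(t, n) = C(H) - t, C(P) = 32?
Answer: 15621045053/44 ≈ 3.5502e+8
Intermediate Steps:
M(U, Y) = 5
j = -⅙ (j = 1/(-11 + 5) = 1/(-6) = -⅙ ≈ -0.16667)
y(t, n) = 28 - t (y(t, n) = -4 + (32 - t) = 28 - t)
y((-60/(-88))*j, 245)/(1/(8559729 + 4068440)) = (28 - (-60/(-88))*(-1)/6)/(1/(8559729 + 4068440)) = (28 - (-60*(-1/88))*(-1)/6)/(1/12628169) = (28 - 15*(-1)/(22*6))/(1/12628169) = (28 - 1*(-5/44))*12628169 = (28 + 5/44)*12628169 = (1237/44)*12628169 = 15621045053/44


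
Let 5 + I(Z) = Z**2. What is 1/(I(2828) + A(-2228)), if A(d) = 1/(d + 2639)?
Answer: 411/3287004970 ≈ 1.2504e-7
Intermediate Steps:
I(Z) = -5 + Z**2
A(d) = 1/(2639 + d)
1/(I(2828) + A(-2228)) = 1/((-5 + 2828**2) + 1/(2639 - 2228)) = 1/((-5 + 7997584) + 1/411) = 1/(7997579 + 1/411) = 1/(3287004970/411) = 411/3287004970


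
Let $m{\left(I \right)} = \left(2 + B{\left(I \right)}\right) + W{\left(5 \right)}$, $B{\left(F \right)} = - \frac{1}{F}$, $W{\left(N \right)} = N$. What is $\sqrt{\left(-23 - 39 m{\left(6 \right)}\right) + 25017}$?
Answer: $\frac{3 \sqrt{10990}}{2} \approx 157.25$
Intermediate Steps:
$m{\left(I \right)} = 7 - \frac{1}{I}$ ($m{\left(I \right)} = \left(2 - \frac{1}{I}\right) + 5 = 7 - \frac{1}{I}$)
$\sqrt{\left(-23 - 39 m{\left(6 \right)}\right) + 25017} = \sqrt{\left(-23 - 39 \left(7 - \frac{1}{6}\right)\right) + 25017} = \sqrt{\left(-23 - \frac{533}{2}\right) + 25017} = \sqrt{- \frac{579}{2} + 25017} = \sqrt{\frac{49455}{2}} = \frac{3 \sqrt{10990}}{2}$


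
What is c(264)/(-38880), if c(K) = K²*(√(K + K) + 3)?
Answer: -242/45 - 968*√33/135 ≈ -46.568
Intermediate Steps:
c(K) = K²*(3 + √2*√K) (c(K) = K²*(√(2*K) + 3) = K²*(√2*√K + 3) = K²*(3 + √2*√K))
c(264)/(-38880) = (3*264² + √2*264^(5/2))/(-38880) = (3*69696 + √2*(139392*√66))*(-1/38880) = (209088 + 278784*√33)*(-1/38880) = -242/45 - 968*√33/135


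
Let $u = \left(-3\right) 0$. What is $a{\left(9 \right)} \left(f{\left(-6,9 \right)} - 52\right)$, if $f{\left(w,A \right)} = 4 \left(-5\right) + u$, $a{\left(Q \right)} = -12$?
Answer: $864$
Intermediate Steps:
$u = 0$
$f{\left(w,A \right)} = -20$ ($f{\left(w,A \right)} = 4 \left(-5\right) + 0 = -20 + 0 = -20$)
$a{\left(9 \right)} \left(f{\left(-6,9 \right)} - 52\right) = - 12 \left(-20 - 52\right) = \left(-12\right) \left(-72\right) = 864$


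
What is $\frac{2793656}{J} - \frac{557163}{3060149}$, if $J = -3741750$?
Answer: $- \frac{5316884134997}{5725156260375} \approx -0.92869$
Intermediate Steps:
$\frac{2793656}{J} - \frac{557163}{3060149} = \frac{2793656}{-3741750} - \frac{557163}{3060149} = 2793656 \left(- \frac{1}{3741750}\right) - \frac{557163}{3060149} = - \frac{1396828}{1870875} - \frac{557163}{3060149} = - \frac{5316884134997}{5725156260375}$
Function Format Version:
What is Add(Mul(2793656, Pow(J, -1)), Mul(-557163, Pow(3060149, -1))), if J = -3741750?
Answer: Rational(-5316884134997, 5725156260375) ≈ -0.92869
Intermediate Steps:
Add(Mul(2793656, Pow(J, -1)), Mul(-557163, Pow(3060149, -1))) = Add(Mul(2793656, Pow(-3741750, -1)), Mul(-557163, Pow(3060149, -1))) = Add(Mul(2793656, Rational(-1, 3741750)), Mul(-557163, Rational(1, 3060149))) = Add(Rational(-1396828, 1870875), Rational(-557163, 3060149)) = Rational(-5316884134997, 5725156260375)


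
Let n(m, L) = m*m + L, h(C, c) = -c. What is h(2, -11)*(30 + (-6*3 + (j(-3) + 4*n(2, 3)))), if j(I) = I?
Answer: 407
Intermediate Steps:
n(m, L) = L + m² (n(m, L) = m² + L = L + m²)
h(2, -11)*(30 + (-6*3 + (j(-3) + 4*n(2, 3)))) = (-1*(-11))*(30 + (-6*3 + (-3 + 4*(3 + 2²)))) = 11*(30 + (-18 + (-3 + 4*(3 + 4)))) = 11*(30 + (-18 + (-3 + 4*7))) = 11*(30 + (-18 + (-3 + 28))) = 11*(30 + (-18 + 25)) = 11*(30 + 7) = 11*37 = 407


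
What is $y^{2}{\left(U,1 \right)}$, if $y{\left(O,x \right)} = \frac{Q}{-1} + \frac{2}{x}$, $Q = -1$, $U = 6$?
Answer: $9$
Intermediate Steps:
$y{\left(O,x \right)} = 1 + \frac{2}{x}$ ($y{\left(O,x \right)} = - \frac{1}{-1} + \frac{2}{x} = \left(-1\right) \left(-1\right) + \frac{2}{x} = 1 + \frac{2}{x}$)
$y^{2}{\left(U,1 \right)} = \left(\frac{2 + 1}{1}\right)^{2} = \left(1 \cdot 3\right)^{2} = 3^{2} = 9$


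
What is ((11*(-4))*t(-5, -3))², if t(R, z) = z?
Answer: 17424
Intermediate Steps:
((11*(-4))*t(-5, -3))² = ((11*(-4))*(-3))² = (-44*(-3))² = 132² = 17424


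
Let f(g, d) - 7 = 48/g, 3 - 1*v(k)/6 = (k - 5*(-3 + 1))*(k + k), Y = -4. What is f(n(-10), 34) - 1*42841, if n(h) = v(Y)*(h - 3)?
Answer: -28398950/663 ≈ -42834.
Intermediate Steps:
v(k) = 18 - 12*k*(10 + k) (v(k) = 18 - 6*(k - 5*(-3 + 1))*(k + k) = 18 - 6*(k - 5*(-2))*2*k = 18 - 6*(k + 10)*2*k = 18 - 6*(10 + k)*2*k = 18 - 12*k*(10 + k))
n(h) = -918 + 306*h (n(h) = (18 - 120*(-4) - 12*(-4)**2)*(h - 3) = (18 + 480 - 12*16)*(-3 + h) = (18 + 480 - 192)*(-3 + h) = 306*(-3 + h) = -918 + 306*h)
f(g, d) = 7 + 48/g
f(n(-10), 34) - 1*42841 = (7 + 48/(-918 + 306*(-10))) - 1*42841 = (7 + 48/(-918 - 3060)) - 42841 = (7 + 48/(-3978)) - 42841 = (7 + 48*(-1/3978)) - 42841 = (7 - 8/663) - 42841 = 4633/663 - 42841 = -28398950/663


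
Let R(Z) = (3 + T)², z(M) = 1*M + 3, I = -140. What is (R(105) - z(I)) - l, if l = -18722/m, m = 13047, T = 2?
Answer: 2132336/13047 ≈ 163.44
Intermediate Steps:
z(M) = 3 + M (z(M) = M + 3 = 3 + M)
l = -18722/13047 ≈ -1.4350
R(Z) = 25 (R(Z) = (3 + 2)² = 5² = 25)
(R(105) - z(I)) - l = (25 - (3 - 140)) - 1*(-18722/13047) = (25 - 1*(-137)) + 18722/13047 = (25 + 137) + 18722/13047 = 162 + 18722/13047 = 2132336/13047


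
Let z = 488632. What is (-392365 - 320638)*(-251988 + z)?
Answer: -168727881932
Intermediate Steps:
(-392365 - 320638)*(-251988 + z) = (-392365 - 320638)*(-251988 + 488632) = -713003*236644 = -168727881932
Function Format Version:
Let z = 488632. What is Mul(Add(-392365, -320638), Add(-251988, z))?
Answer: -168727881932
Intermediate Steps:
Mul(Add(-392365, -320638), Add(-251988, z)) = Mul(Add(-392365, -320638), Add(-251988, 488632)) = Mul(-713003, 236644) = -168727881932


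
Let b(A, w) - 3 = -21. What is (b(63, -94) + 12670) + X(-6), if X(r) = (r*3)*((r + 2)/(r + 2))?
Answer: 12634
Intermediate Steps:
b(A, w) = -18 (b(A, w) = 3 - 21 = -18)
X(r) = 3*r (X(r) = (3*r)*((2 + r)/(2 + r)) = (3*r)*1 = 3*r)
(b(63, -94) + 12670) + X(-6) = (-18 + 12670) + 3*(-6) = 12652 - 18 = 12634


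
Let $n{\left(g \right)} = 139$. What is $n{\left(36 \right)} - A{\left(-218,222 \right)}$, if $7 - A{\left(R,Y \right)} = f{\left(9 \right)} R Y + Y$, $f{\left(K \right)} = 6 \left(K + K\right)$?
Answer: $-5226414$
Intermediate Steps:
$f{\left(K \right)} = 12 K$ ($f{\left(K \right)} = 6 \cdot 2 K = 12 K$)
$A{\left(R,Y \right)} = 7 - Y - 108 R Y$ ($A{\left(R,Y \right)} = 7 - \left(12 \cdot 9 R Y + Y\right) = 7 - \left(108 R Y + Y\right) = 7 - \left(Y + 108 R Y\right) = 7 - Y - 108 R Y$)
$n{\left(36 \right)} - A{\left(-218,222 \right)} = 139 - \left(7 - 222 - \left(-23544\right) 222\right) = 139 - \left(7 - 222 + 5226768\right) = 139 - 5226553 = -5226414$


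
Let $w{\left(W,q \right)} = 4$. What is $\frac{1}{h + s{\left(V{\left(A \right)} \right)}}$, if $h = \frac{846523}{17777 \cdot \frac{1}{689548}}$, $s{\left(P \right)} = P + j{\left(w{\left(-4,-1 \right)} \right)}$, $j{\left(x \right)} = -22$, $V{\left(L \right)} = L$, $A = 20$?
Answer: $\frac{17777}{583718206050} \approx 3.0455 \cdot 10^{-8}$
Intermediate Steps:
$s{\left(P \right)} = -22 + P$ ($s{\left(P \right)} = P - 22 = -22 + P$)
$h = \frac{583718241604}{17777}$ ($h = \frac{846523}{17777 \cdot \frac{1}{689548}} = \frac{846523}{\frac{17777}{689548}} = 846523 \cdot \frac{689548}{17777} = \frac{583718241604}{17777} \approx 3.2836 \cdot 10^{7}$)
$\frac{1}{h + s{\left(V{\left(A \right)} \right)}} = \frac{1}{\frac{583718241604}{17777} + \left(-22 + 20\right)} = \frac{1}{\frac{583718241604}{17777} - 2} = \frac{1}{\frac{583718206050}{17777}} = \frac{17777}{583718206050}$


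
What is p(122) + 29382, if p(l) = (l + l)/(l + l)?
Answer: 29383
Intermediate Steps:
p(l) = 1 (p(l) = (2*l)/((2*l)) = (2*l)*(1/(2*l)) = 1)
p(122) + 29382 = 1 + 29382 = 29383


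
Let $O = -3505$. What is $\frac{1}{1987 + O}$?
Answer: $- \frac{1}{1518} \approx -0.00065876$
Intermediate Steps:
$\frac{1}{1987 + O} = \frac{1}{1987 - 3505} = \frac{1}{-1518} = - \frac{1}{1518}$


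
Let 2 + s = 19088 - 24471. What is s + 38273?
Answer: 32888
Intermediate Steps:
s = -5385 (s = -2 + (19088 - 24471) = -2 - 5383 = -5385)
s + 38273 = -5385 + 38273 = 32888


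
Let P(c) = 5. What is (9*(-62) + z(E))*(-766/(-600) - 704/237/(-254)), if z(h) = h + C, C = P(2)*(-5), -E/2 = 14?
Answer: -789786543/1003300 ≈ -787.19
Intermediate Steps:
E = -28 (E = -2*14 = -28)
C = -25 (C = 5*(-5) = -25)
z(h) = -25 + h (z(h) = h - 25 = -25 + h)
(9*(-62) + z(E))*(-766/(-600) - 704/237/(-254)) = (9*(-62) + (-25 - 28))*(-766/(-600) - 704/237/(-254)) = (-558 - 53)*(-766*(-1/600) - 704*1/237*(-1/254)) = -611*(383/300 - 704/237*(-1/254)) = -611*(383/300 + 352/30099) = -611*1292613/1003300 = -789786543/1003300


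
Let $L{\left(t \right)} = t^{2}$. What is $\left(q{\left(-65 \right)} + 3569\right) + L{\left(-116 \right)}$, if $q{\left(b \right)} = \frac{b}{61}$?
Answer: $\frac{1038460}{61} \approx 17024.0$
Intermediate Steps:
$q{\left(b \right)} = \frac{b}{61}$ ($q{\left(b \right)} = b \frac{1}{61} = \frac{b}{61}$)
$\left(q{\left(-65 \right)} + 3569\right) + L{\left(-116 \right)} = \left(\frac{1}{61} \left(-65\right) + 3569\right) + \left(-116\right)^{2} = \left(- \frac{65}{61} + 3569\right) + 13456 = \frac{217644}{61} + 13456 = \frac{1038460}{61}$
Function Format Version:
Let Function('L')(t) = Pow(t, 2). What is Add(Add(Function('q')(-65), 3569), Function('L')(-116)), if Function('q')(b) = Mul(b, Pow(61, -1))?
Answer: Rational(1038460, 61) ≈ 17024.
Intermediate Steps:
Function('q')(b) = Mul(Rational(1, 61), b) (Function('q')(b) = Mul(b, Rational(1, 61)) = Mul(Rational(1, 61), b))
Add(Add(Function('q')(-65), 3569), Function('L')(-116)) = Add(Add(Mul(Rational(1, 61), -65), 3569), Pow(-116, 2)) = Add(Add(Rational(-65, 61), 3569), 13456) = Add(Rational(217644, 61), 13456) = Rational(1038460, 61)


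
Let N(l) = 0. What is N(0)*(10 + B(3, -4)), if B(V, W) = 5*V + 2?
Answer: 0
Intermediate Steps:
B(V, W) = 2 + 5*V
N(0)*(10 + B(3, -4)) = 0*(10 + (2 + 5*3)) = 0*(10 + (2 + 15)) = 0*(10 + 17) = 0*27 = 0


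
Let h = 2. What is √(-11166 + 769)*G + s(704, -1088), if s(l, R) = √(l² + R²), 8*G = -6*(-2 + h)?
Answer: 64*√410 ≈ 1295.9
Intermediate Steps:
G = 0 (G = (-6*(-2 + 2))/8 = (-6*0)/8 = (⅛)*0 = 0)
s(l, R) = √(R² + l²)
√(-11166 + 769)*G + s(704, -1088) = √(-11166 + 769)*0 + √((-1088)² + 704²) = √(-10397)*0 + √(1183744 + 495616) = (I*√10397)*0 + √1679360 = 0 + 64*√410 = 64*√410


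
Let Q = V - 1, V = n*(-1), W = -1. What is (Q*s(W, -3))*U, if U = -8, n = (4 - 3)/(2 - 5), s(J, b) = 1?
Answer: 16/3 ≈ 5.3333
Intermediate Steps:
n = -1/3 (n = 1/(-3) = 1*(-1/3) = -1/3 ≈ -0.33333)
V = 1/3 (V = -1/3*(-1) = 1/3 ≈ 0.33333)
Q = -2/3 (Q = 1/3 - 1 = -2/3 ≈ -0.66667)
(Q*s(W, -3))*U = -2/3*1*(-8) = -2/3*(-8) = 16/3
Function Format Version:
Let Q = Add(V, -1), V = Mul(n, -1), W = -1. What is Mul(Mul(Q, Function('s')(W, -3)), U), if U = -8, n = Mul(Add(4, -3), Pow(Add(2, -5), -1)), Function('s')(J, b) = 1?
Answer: Rational(16, 3) ≈ 5.3333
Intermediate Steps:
n = Rational(-1, 3) (n = Mul(1, Pow(-3, -1)) = Mul(1, Rational(-1, 3)) = Rational(-1, 3) ≈ -0.33333)
V = Rational(1, 3) (V = Mul(Rational(-1, 3), -1) = Rational(1, 3) ≈ 0.33333)
Q = Rational(-2, 3) (Q = Add(Rational(1, 3), -1) = Rational(-2, 3) ≈ -0.66667)
Mul(Mul(Q, Function('s')(W, -3)), U) = Mul(Mul(Rational(-2, 3), 1), -8) = Mul(Rational(-2, 3), -8) = Rational(16, 3)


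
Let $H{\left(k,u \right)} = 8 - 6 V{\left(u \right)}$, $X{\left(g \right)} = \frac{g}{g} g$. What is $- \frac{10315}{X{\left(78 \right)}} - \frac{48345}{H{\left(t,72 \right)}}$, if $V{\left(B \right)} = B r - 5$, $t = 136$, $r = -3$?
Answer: $- \frac{4382780}{26013} \approx -168.48$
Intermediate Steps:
$V{\left(B \right)} = -5 - 3 B$ ($V{\left(B \right)} = B \left(-3\right) - 5 = - 3 B - 5 = -5 - 3 B$)
$X{\left(g \right)} = g$ ($X{\left(g \right)} = 1 g = g$)
$H{\left(k,u \right)} = 38 + 18 u$ ($H{\left(k,u \right)} = 8 - 6 \left(-5 - 3 u\right) = 8 + \left(30 + 18 u\right) = 38 + 18 u$)
$- \frac{10315}{X{\left(78 \right)}} - \frac{48345}{H{\left(t,72 \right)}} = - \frac{10315}{78} - \frac{48345}{38 + 18 \cdot 72} = \left(-10315\right) \frac{1}{78} - \frac{48345}{38 + 1296} = - \frac{10315}{78} - \frac{48345}{1334} = - \frac{4382780}{26013}$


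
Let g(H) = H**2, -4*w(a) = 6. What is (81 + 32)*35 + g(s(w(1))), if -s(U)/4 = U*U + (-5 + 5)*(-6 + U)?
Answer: 4036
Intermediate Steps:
w(a) = -3/2 (w(a) = -1/4*6 = -3/2)
s(U) = -4*U**2 (s(U) = -4*(U*U + (-5 + 5)*(-6 + U)) = -4*(U**2 + 0*(-6 + U)) = -4*(U**2 + 0) = -4*U**2)
(81 + 32)*35 + g(s(w(1))) = (81 + 32)*35 + (-4*(-3/2)**2)**2 = 113*35 + (-4*9/4)**2 = 3955 + (-9)**2 = 3955 + 81 = 4036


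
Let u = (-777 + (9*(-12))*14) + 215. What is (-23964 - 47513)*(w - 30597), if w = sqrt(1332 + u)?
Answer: 2186981769 - 71477*I*sqrt(742) ≈ 2.187e+9 - 1.947e+6*I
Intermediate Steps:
u = -2074 (u = (-777 - 108*14) + 215 = (-777 - 1512) + 215 = -2289 + 215 = -2074)
w = I*sqrt(742) (w = sqrt(1332 - 2074) = sqrt(-742) = I*sqrt(742) ≈ 27.24*I)
(-23964 - 47513)*(w - 30597) = (-23964 - 47513)*(I*sqrt(742) - 30597) = -71477*(-30597 + I*sqrt(742)) = 2186981769 - 71477*I*sqrt(742)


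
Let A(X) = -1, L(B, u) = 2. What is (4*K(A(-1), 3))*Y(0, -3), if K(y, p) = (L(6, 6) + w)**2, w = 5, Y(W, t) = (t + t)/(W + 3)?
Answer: -392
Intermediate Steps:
Y(W, t) = 2*t/(3 + W) (Y(W, t) = (2*t)/(3 + W) = 2*t/(3 + W))
K(y, p) = 49 (K(y, p) = (2 + 5)**2 = 7**2 = 49)
(4*K(A(-1), 3))*Y(0, -3) = (4*49)*(2*(-3)/(3 + 0)) = 196*(2*(-3)/3) = 196*(2*(-3)*(1/3)) = 196*(-2) = -392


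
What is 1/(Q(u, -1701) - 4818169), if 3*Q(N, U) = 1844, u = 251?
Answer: -3/14452663 ≈ -2.0757e-7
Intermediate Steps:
Q(N, U) = 1844/3 (Q(N, U) = (⅓)*1844 = 1844/3)
1/(Q(u, -1701) - 4818169) = 1/(1844/3 - 4818169) = 1/(-14452663/3) = -3/14452663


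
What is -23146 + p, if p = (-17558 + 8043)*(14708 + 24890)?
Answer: -376798116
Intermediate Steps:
p = -376774970 (p = -9515*39598 = -376774970)
-23146 + p = -23146 - 376774970 = -376798116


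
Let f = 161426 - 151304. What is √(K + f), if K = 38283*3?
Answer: √124971 ≈ 353.51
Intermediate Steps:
f = 10122
K = 114849
√(K + f) = √(114849 + 10122) = √124971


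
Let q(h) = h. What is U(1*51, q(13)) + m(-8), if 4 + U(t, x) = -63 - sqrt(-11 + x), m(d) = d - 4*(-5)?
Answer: -55 - sqrt(2) ≈ -56.414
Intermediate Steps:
m(d) = 20 + d (m(d) = d + 20 = 20 + d)
U(t, x) = -67 - sqrt(-11 + x) (U(t, x) = -4 + (-63 - sqrt(-11 + x)) = -67 - sqrt(-11 + x))
U(1*51, q(13)) + m(-8) = (-67 - sqrt(-11 + 13)) + (20 - 8) = (-67 - sqrt(2)) + 12 = -55 - sqrt(2)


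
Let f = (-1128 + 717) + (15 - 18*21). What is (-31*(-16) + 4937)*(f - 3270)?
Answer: -21971052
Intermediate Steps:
f = -774 (f = -411 + (15 - 378) = -411 - 363 = -774)
(-31*(-16) + 4937)*(f - 3270) = (-31*(-16) + 4937)*(-774 - 3270) = (496 + 4937)*(-4044) = 5433*(-4044) = -21971052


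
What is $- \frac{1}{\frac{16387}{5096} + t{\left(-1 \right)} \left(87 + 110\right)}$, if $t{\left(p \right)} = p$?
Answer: $\frac{728}{141075} \approx 0.0051604$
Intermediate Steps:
$- \frac{1}{\frac{16387}{5096} + t{\left(-1 \right)} \left(87 + 110\right)} = - \frac{1}{\frac{16387}{5096} - \left(87 + 110\right)} = - \frac{1}{16387 \cdot \frac{1}{5096} - 197} = - \frac{1}{\frac{2341}{728} - 197} = - \frac{1}{- \frac{141075}{728}} = \left(-1\right) \left(- \frac{728}{141075}\right) = \frac{728}{141075}$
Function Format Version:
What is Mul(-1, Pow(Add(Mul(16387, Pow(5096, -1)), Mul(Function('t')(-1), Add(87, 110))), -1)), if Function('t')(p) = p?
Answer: Rational(728, 141075) ≈ 0.0051604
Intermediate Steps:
Mul(-1, Pow(Add(Mul(16387, Pow(5096, -1)), Mul(Function('t')(-1), Add(87, 110))), -1)) = Mul(-1, Pow(Add(Mul(16387, Pow(5096, -1)), Mul(-1, Add(87, 110))), -1)) = Mul(-1, Pow(Add(Mul(16387, Rational(1, 5096)), Mul(-1, 197)), -1)) = Mul(-1, Pow(Add(Rational(2341, 728), -197), -1)) = Mul(-1, Pow(Rational(-141075, 728), -1)) = Mul(-1, Rational(-728, 141075)) = Rational(728, 141075)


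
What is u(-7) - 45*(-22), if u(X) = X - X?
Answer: 990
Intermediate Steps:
u(X) = 0
u(-7) - 45*(-22) = 0 - 45*(-22) = 0 + 990 = 990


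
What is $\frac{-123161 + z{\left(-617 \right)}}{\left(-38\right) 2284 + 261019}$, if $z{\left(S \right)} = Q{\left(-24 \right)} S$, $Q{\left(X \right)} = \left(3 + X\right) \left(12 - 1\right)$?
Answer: $\frac{19366}{174227} \approx 0.11115$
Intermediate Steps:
$Q{\left(X \right)} = 33 + 11 X$ ($Q{\left(X \right)} = \left(3 + X\right) 11 = 33 + 11 X$)
$z{\left(S \right)} = - 231 S$ ($z{\left(S \right)} = \left(33 + 11 \left(-24\right)\right) S = \left(33 - 264\right) S = - 231 S$)
$\frac{-123161 + z{\left(-617 \right)}}{\left(-38\right) 2284 + 261019} = \frac{-123161 - -142527}{\left(-38\right) 2284 + 261019} = \frac{-123161 + 142527}{-86792 + 261019} = \frac{19366}{174227}$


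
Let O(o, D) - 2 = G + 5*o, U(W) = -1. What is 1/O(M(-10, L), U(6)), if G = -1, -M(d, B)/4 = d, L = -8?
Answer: 1/201 ≈ 0.0049751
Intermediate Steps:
M(d, B) = -4*d
O(o, D) = 1 + 5*o (O(o, D) = 2 + (-1 + 5*o) = 1 + 5*o)
1/O(M(-10, L), U(6)) = 1/(1 + 5*(-4*(-10))) = 1/(1 + 5*40) = 1/(1 + 200) = 1/201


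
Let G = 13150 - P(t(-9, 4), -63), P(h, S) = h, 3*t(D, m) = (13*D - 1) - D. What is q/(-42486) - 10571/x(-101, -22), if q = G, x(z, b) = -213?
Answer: 446310817/9049518 ≈ 49.319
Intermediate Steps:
t(D, m) = -1/3 + 4*D (t(D, m) = ((13*D - 1) - D)/3 = ((-1 + 13*D) - D)/3 = (-1 + 12*D)/3 = -1/3 + 4*D)
G = 39559/3 (G = 13150 - (-1/3 + 4*(-9)) = 13150 - (-1/3 - 36) = 13150 - 1*(-109/3) = 13150 + 109/3 = 39559/3 ≈ 13186.)
q = 39559/3 ≈ 13186.
q/(-42486) - 10571/x(-101, -22) = (39559/3)/(-42486) - 10571/(-213) = (39559/3)*(-1/42486) - 10571*(-1/213) = -39559/127458 + 10571/213 = 446310817/9049518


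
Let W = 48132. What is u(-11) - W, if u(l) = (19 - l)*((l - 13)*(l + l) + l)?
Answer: -32622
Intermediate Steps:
u(l) = (19 - l)*(l + 2*l*(-13 + l)) (u(l) = (19 - l)*((-13 + l)*(2*l) + l) = (19 - l)*(2*l*(-13 + l) + l) = (19 - l)*(l + 2*l*(-13 + l)))
u(-11) - W = -11*(-475 - 2*(-11)² + 63*(-11)) - 1*48132 = -11*(-475 - 2*121 - 693) - 48132 = -11*(-475 - 242 - 693) - 48132 = -11*(-1410) - 48132 = 15510 - 48132 = -32622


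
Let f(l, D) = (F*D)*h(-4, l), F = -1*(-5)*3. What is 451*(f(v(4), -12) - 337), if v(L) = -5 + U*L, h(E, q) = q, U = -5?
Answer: 1877513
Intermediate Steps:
F = 15 (F = 5*3 = 15)
v(L) = -5 - 5*L
f(l, D) = 15*D*l (f(l, D) = (15*D)*l = 15*D*l)
451*(f(v(4), -12) - 337) = 451*(15*(-12)*(-5 - 5*4) - 337) = 451*(15*(-12)*(-5 - 20) - 337) = 451*(15*(-12)*(-25) - 337) = 451*(4500 - 337) = 451*4163 = 1877513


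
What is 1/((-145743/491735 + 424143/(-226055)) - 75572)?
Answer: -22231831085/1680152241134014 ≈ -1.3232e-5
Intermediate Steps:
1/((-145743/491735 + 424143/(-226055)) - 75572) = 1/((-145743*1/491735 + 424143*(-1/226055)) - 75572) = 1/((-145743/491735 - 424143/226055) - 75572) = 1/(-48302378394/22231831085 - 75572) = 1/(-1680152241134014/22231831085) = -22231831085/1680152241134014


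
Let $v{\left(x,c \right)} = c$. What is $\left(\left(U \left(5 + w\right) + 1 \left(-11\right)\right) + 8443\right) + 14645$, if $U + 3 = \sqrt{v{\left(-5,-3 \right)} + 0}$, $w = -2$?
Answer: $23068 + 3 i \sqrt{3} \approx 23068.0 + 5.1962 i$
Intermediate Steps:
$U = -3 + i \sqrt{3}$ ($U = -3 + \sqrt{-3 + 0} = -3 + \sqrt{-3} = -3 + i \sqrt{3} \approx -3.0 + 1.732 i$)
$\left(\left(U \left(5 + w\right) + 1 \left(-11\right)\right) + 8443\right) + 14645 = \left(\left(\left(-3 + i \sqrt{3}\right) \left(5 - 2\right) + 1 \left(-11\right)\right) + 8443\right) + 14645 = \left(\left(\left(-3 + i \sqrt{3}\right) 3 - 11\right) + 8443\right) + 14645 = \left(\left(\left(-9 + 3 i \sqrt{3}\right) - 11\right) + 8443\right) + 14645 = \left(\left(-20 + 3 i \sqrt{3}\right) + 8443\right) + 14645 = \left(8423 + 3 i \sqrt{3}\right) + 14645 = 23068 + 3 i \sqrt{3}$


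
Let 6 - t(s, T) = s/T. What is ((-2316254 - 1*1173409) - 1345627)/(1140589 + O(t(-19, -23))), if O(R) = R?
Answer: -55605835/13116833 ≈ -4.2393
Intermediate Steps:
t(s, T) = 6 - s/T
((-2316254 - 1*1173409) - 1345627)/(1140589 + O(t(-19, -23))) = ((-2316254 - 1*1173409) - 1345627)/(1140589 + (6 - 1*(-19)/(-23))) = ((-2316254 - 1173409) - 1345627)/(1140589 + (6 - 1*(-19)*(-1/23))) = (-3489663 - 1345627)/(1140589 + (6 - 19/23)) = -4835290/(1140589 + 119/23) = -4835290/26233666/23 = -4835290*23/26233666 = -55605835/13116833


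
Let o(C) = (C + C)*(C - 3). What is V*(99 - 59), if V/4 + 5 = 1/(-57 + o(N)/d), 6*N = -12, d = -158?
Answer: -3623040/4513 ≈ -802.80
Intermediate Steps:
N = -2 (N = (⅙)*(-12) = -2)
o(C) = 2*C*(-3 + C) (o(C) = (2*C)*(-3 + C) = 2*C*(-3 + C))
V = -90576/4513 (V = -20 + 4/(-57 + (2*(-2)*(-3 - 2))/(-158)) = -20 + 4/(-57 + (2*(-2)*(-5))*(-1/158)) = -20 + 4/(-57 + 20*(-1/158)) = -20 + 4/(-57 - 10/79) = -20 + 4/(-4513/79) = -20 + 4*(-79/4513) = -20 - 316/4513 = -90576/4513 ≈ -20.070)
V*(99 - 59) = -90576*(99 - 59)/4513 = -90576/4513*40 = -3623040/4513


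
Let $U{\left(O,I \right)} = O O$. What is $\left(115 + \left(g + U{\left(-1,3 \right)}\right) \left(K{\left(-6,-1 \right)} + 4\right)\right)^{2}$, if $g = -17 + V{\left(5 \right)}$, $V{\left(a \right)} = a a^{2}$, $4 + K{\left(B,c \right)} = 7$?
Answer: $770884$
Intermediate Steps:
$U{\left(O,I \right)} = O^{2}$
$K{\left(B,c \right)} = 3$ ($K{\left(B,c \right)} = -4 + 7 = 3$)
$V{\left(a \right)} = a^{3}$
$g = 108$ ($g = -17 + 5^{3} = -17 + 125 = 108$)
$\left(115 + \left(g + U{\left(-1,3 \right)}\right) \left(K{\left(-6,-1 \right)} + 4\right)\right)^{2} = \left(115 + \left(108 + \left(-1\right)^{2}\right) \left(3 + 4\right)\right)^{2} = \left(115 + \left(108 + 1\right) 7\right)^{2} = \left(115 + 109 \cdot 7\right)^{2} = \left(115 + 763\right)^{2} = 878^{2} = 770884$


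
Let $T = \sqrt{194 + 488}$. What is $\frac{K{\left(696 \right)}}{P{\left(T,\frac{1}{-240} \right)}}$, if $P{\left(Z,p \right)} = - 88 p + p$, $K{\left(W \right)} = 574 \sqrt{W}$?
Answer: $\frac{91840 \sqrt{174}}{29} \approx 41774.0$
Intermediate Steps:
$T = \sqrt{682} \approx 26.115$
$P{\left(Z,p \right)} = - 87 p$
$\frac{K{\left(696 \right)}}{P{\left(T,\frac{1}{-240} \right)}} = \frac{574 \sqrt{696}}{\left(-87\right) \frac{1}{-240}} = \frac{574 \cdot 2 \sqrt{174}}{\left(-87\right) \left(- \frac{1}{240}\right)} = \frac{1148 \sqrt{174}}{\frac{29}{80}} = 1148 \sqrt{174} \cdot \frac{80}{29} = \frac{91840 \sqrt{174}}{29}$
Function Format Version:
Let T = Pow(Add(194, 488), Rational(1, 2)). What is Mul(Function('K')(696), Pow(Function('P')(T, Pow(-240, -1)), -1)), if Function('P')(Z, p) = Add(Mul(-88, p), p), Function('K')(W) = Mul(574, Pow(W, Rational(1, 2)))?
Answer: Mul(Rational(91840, 29), Pow(174, Rational(1, 2))) ≈ 41774.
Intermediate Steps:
T = Pow(682, Rational(1, 2)) ≈ 26.115
Function('P')(Z, p) = Mul(-87, p)
Mul(Function('K')(696), Pow(Function('P')(T, Pow(-240, -1)), -1)) = Mul(Mul(574, Pow(696, Rational(1, 2))), Pow(Mul(-87, Pow(-240, -1)), -1)) = Mul(Mul(574, Mul(2, Pow(174, Rational(1, 2)))), Pow(Mul(-87, Rational(-1, 240)), -1)) = Mul(Mul(1148, Pow(174, Rational(1, 2))), Pow(Rational(29, 80), -1)) = Mul(Mul(1148, Pow(174, Rational(1, 2))), Rational(80, 29)) = Mul(Rational(91840, 29), Pow(174, Rational(1, 2)))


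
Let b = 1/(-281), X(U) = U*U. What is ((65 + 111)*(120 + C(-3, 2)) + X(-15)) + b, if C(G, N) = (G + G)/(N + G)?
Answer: 6294680/281 ≈ 22401.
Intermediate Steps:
X(U) = U**2
C(G, N) = 2*G/(G + N) (C(G, N) = (2*G)/(G + N) = 2*G/(G + N))
b = -1/281 ≈ -0.0035587
((65 + 111)*(120 + C(-3, 2)) + X(-15)) + b = ((65 + 111)*(120 + 2*(-3)/(-3 + 2)) + (-15)**2) - 1/281 = (176*(120 + 2*(-3)/(-1)) + 225) - 1/281 = (176*(120 + 2*(-3)*(-1)) + 225) - 1/281 = (176*(120 + 6) + 225) - 1/281 = (176*126 + 225) - 1/281 = (22176 + 225) - 1/281 = 22401 - 1/281 = 6294680/281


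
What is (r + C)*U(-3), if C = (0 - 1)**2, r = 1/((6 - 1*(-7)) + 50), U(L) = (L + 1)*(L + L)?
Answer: 256/21 ≈ 12.190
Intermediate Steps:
U(L) = 2*L*(1 + L) (U(L) = (1 + L)*(2*L) = 2*L*(1 + L))
r = 1/63 (r = 1/((6 + 7) + 50) = 1/(13 + 50) = 1/63 ≈ 0.015873)
C = 1 (C = (-1)**2 = 1)
(r + C)*U(-3) = (1/63 + 1)*(2*(-3)*(1 - 3)) = 64*(2*(-3)*(-2))/63 = (64/63)*12 = 256/21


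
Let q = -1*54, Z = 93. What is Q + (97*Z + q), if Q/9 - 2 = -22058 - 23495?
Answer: -400992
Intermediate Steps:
q = -54
Q = -409959 (Q = 18 + 9*(-22058 - 23495) = 18 + 9*(-45553) = 18 - 409977 = -409959)
Q + (97*Z + q) = -409959 + (97*93 - 54) = -409959 + (9021 - 54) = -409959 + 8967 = -400992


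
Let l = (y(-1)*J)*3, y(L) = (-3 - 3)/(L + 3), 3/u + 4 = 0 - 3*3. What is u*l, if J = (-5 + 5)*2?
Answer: 0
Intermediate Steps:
u = -3/13 (u = 3/(-4 + (0 - 3*3)) = 3/(-4 + (0 - 9)) = 3/(-4 - 9) = 3/(-13) = 3*(-1/13) = -3/13 ≈ -0.23077)
J = 0 (J = 0*2 = 0)
y(L) = -6/(3 + L)
l = 0 (l = (-6/(3 - 1)*0)*3 = (-6/2*0)*3 = (-6*1/2*0)*3 = -3*0*3 = 0*3 = 0)
u*l = -3/13*0 = 0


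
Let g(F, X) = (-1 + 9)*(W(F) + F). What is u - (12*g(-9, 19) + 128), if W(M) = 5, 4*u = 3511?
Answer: 4535/4 ≈ 1133.8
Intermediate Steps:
u = 3511/4 (u = (1/4)*3511 = 3511/4 ≈ 877.75)
g(F, X) = 40 + 8*F (g(F, X) = (-1 + 9)*(5 + F) = 8*(5 + F) = 40 + 8*F)
u - (12*g(-9, 19) + 128) = 3511/4 - (12*(40 + 8*(-9)) + 128) = 3511/4 - (12*(40 - 72) + 128) = 3511/4 - (12*(-32) + 128) = 3511/4 - (-384 + 128) = 3511/4 - 1*(-256) = 3511/4 + 256 = 4535/4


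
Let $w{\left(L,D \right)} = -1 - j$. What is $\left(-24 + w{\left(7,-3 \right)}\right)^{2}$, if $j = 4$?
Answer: $841$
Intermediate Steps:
$w{\left(L,D \right)} = -5$ ($w{\left(L,D \right)} = -1 - 4 = -5$)
$\left(-24 + w{\left(7,-3 \right)}\right)^{2} = \left(-24 - 5\right)^{2} = \left(-29\right)^{2} = 841$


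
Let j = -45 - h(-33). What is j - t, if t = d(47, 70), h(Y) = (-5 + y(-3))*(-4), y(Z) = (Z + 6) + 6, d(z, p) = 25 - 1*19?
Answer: -35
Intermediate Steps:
d(z, p) = 6 (d(z, p) = 25 - 19 = 6)
y(Z) = 12 + Z (y(Z) = (6 + Z) + 6 = 12 + Z)
h(Y) = -16 (h(Y) = (-5 + (12 - 3))*(-4) = (-5 + 9)*(-4) = 4*(-4) = -16)
t = 6
j = -29 (j = -45 - 1*(-16) = -45 + 16 = -29)
j - t = -29 - 1*6 = -29 - 6 = -35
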